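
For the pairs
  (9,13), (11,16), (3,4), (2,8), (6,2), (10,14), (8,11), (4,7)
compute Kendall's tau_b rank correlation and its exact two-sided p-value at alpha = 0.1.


Step 1: Enumerate the 28 unordered pairs (i,j) with i<j and classify each by sign(x_j-x_i) * sign(y_j-y_i).
  (1,2):dx=+2,dy=+3->C; (1,3):dx=-6,dy=-9->C; (1,4):dx=-7,dy=-5->C; (1,5):dx=-3,dy=-11->C
  (1,6):dx=+1,dy=+1->C; (1,7):dx=-1,dy=-2->C; (1,8):dx=-5,dy=-6->C; (2,3):dx=-8,dy=-12->C
  (2,4):dx=-9,dy=-8->C; (2,5):dx=-5,dy=-14->C; (2,6):dx=-1,dy=-2->C; (2,7):dx=-3,dy=-5->C
  (2,8):dx=-7,dy=-9->C; (3,4):dx=-1,dy=+4->D; (3,5):dx=+3,dy=-2->D; (3,6):dx=+7,dy=+10->C
  (3,7):dx=+5,dy=+7->C; (3,8):dx=+1,dy=+3->C; (4,5):dx=+4,dy=-6->D; (4,6):dx=+8,dy=+6->C
  (4,7):dx=+6,dy=+3->C; (4,8):dx=+2,dy=-1->D; (5,6):dx=+4,dy=+12->C; (5,7):dx=+2,dy=+9->C
  (5,8):dx=-2,dy=+5->D; (6,7):dx=-2,dy=-3->C; (6,8):dx=-6,dy=-7->C; (7,8):dx=-4,dy=-4->C
Step 2: C = 23, D = 5, total pairs = 28.
Step 3: tau = (C - D)/(n(n-1)/2) = (23 - 5)/28 = 0.642857.
Step 4: Exact two-sided p-value (enumerate n! = 40320 permutations of y under H0): p = 0.031151.
Step 5: alpha = 0.1. reject H0.

tau_b = 0.6429 (C=23, D=5), p = 0.031151, reject H0.


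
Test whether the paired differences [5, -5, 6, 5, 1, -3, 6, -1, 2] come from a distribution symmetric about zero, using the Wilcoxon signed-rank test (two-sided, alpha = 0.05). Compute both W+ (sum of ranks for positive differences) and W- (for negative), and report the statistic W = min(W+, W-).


Step 1: Drop any zero differences (none here) and take |d_i|.
|d| = [5, 5, 6, 5, 1, 3, 6, 1, 2]
Step 2: Midrank |d_i| (ties get averaged ranks).
ranks: |5|->6, |5|->6, |6|->8.5, |5|->6, |1|->1.5, |3|->4, |6|->8.5, |1|->1.5, |2|->3
Step 3: Attach original signs; sum ranks with positive sign and with negative sign.
W+ = 6 + 8.5 + 6 + 1.5 + 8.5 + 3 = 33.5
W- = 6 + 4 + 1.5 = 11.5
(Check: W+ + W- = 45 should equal n(n+1)/2 = 45.)
Step 4: Test statistic W = min(W+, W-) = 11.5.
Step 5: Ties in |d|, so use the tie-corrected normal approximation.
        E[W] = n(n+1)/4 = 9*10/4 = 22.5.
        Tie groups: |d|=1 (t=2), |d|=5 (t=3), |d|=6 (t=2); sum(t^3 - t) = 36.
        Var[W] = n(n+1)(2n+1)/24 - sum(t^3-t)/48 = 1710/24 - 36/48 = 70.5.
        z = (W - E[W]) / sqrt(Var[W]) = (11.5 - 22.5) / 8.3964 = -1.3101.
        Two-sided p = 2*Phi(z) = 0.190168.
Step 6: alpha = 0.05. fail to reject H0.

W+ = 33.5, W- = 11.5, W = min = 11.5, p = 0.190168, fail to reject H0.


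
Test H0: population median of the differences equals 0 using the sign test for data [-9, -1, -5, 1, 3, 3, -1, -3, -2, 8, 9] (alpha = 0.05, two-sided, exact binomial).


Step 1: Discard zero differences. Original n = 11; n_eff = number of nonzero differences = 11.
Nonzero differences (with sign): -9, -1, -5, +1, +3, +3, -1, -3, -2, +8, +9
Step 2: Count signs: positive = 5, negative = 6.
Step 3: Under H0: P(positive) = 0.5, so the number of positives S ~ Bin(11, 0.5).
Step 4: Two-sided exact p-value = sum of Bin(11,0.5) probabilities at or below the observed probability = 1.000000.
Step 5: alpha = 0.05. fail to reject H0.

n_eff = 11, pos = 5, neg = 6, p = 1.000000, fail to reject H0.


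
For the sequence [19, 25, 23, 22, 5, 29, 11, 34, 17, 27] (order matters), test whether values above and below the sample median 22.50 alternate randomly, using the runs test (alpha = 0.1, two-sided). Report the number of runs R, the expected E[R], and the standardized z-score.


Step 1: Compute median = 22.50; label A = above, B = below.
Labels in order: BAABBABABA  (n_A = 5, n_B = 5)
Step 2: Count runs R = 8.
Step 3: Under H0 (random ordering), E[R] = 2*n_A*n_B/(n_A+n_B) + 1 = 2*5*5/10 + 1 = 6.0000.
        Var[R] = 2*n_A*n_B*(2*n_A*n_B - n_A - n_B) / ((n_A+n_B)^2 * (n_A+n_B-1)) = 2000/900 = 2.2222.
        SD[R] = 1.4907.
Step 4: Continuity-corrected z = (R - 0.5 - E[R]) / SD[R] = (8 - 0.5 - 6.0000) / 1.4907 = 1.0062.
Step 5: Two-sided p-value via normal approximation = 2*(1 - Phi(|z|)) = 0.314305.
Step 6: alpha = 0.1. fail to reject H0.

R = 8, z = 1.0062, p = 0.314305, fail to reject H0.


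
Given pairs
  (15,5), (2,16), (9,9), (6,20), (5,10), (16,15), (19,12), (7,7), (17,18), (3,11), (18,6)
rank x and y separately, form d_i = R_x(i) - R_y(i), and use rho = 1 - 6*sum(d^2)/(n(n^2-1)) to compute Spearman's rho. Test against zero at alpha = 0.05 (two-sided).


Step 1: Rank x and y separately (midranks; no ties here).
rank(x): 15->7, 2->1, 9->6, 6->4, 5->3, 16->8, 19->11, 7->5, 17->9, 3->2, 18->10
rank(y): 5->1, 16->9, 9->4, 20->11, 10->5, 15->8, 12->7, 7->3, 18->10, 11->6, 6->2
Step 2: d_i = R_x(i) - R_y(i); compute d_i^2.
  (7-1)^2=36, (1-9)^2=64, (6-4)^2=4, (4-11)^2=49, (3-5)^2=4, (8-8)^2=0, (11-7)^2=16, (5-3)^2=4, (9-10)^2=1, (2-6)^2=16, (10-2)^2=64
sum(d^2) = 258.
Step 3: rho = 1 - 6*258 / (11*(11^2 - 1)) = 1 - 1548/1320 = -0.172727.
Step 4: Under H0, t = rho * sqrt((n-2)/(1-rho^2)) = -0.5261 ~ t(9).
Step 5: Two-sided p-value from the t-distribution with 9 df = 0.611542.
Step 6: alpha = 0.05. fail to reject H0.

rho = -0.1727, p = 0.611542, fail to reject H0 at alpha = 0.05.


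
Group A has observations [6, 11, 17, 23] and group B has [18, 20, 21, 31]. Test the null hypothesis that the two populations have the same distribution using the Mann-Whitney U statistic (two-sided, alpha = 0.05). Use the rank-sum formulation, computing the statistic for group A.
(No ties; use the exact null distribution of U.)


Step 1: Combine and sort all 8 observations; assign midranks.
sorted (value, group): (6,X), (11,X), (17,X), (18,Y), (20,Y), (21,Y), (23,X), (31,Y)
ranks: 6->1, 11->2, 17->3, 18->4, 20->5, 21->6, 23->7, 31->8
Step 2: Rank sum for X: R1 = 1 + 2 + 3 + 7 = 13.
Step 3: U_X = R1 - n1(n1+1)/2 = 13 - 4*5/2 = 13 - 10 = 3.
       U_Y = n1*n2 - U_X = 16 - 3 = 13.
Step 4: No ties, so the exact null distribution of U (based on enumerating the C(8,4) = 70 equally likely rank assignments) gives the two-sided p-value.
Step 5: p-value = 0.200000; compare to alpha = 0.05. fail to reject H0.

U_X = 3, p = 0.200000, fail to reject H0 at alpha = 0.05.


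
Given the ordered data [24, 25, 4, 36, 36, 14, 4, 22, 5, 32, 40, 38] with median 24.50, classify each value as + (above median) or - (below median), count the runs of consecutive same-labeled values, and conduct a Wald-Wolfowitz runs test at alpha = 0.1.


Step 1: Compute median = 24.50; label A = above, B = below.
Labels in order: BABAABBBBAAA  (n_A = 6, n_B = 6)
Step 2: Count runs R = 6.
Step 3: Under H0 (random ordering), E[R] = 2*n_A*n_B/(n_A+n_B) + 1 = 2*6*6/12 + 1 = 7.0000.
        Var[R] = 2*n_A*n_B*(2*n_A*n_B - n_A - n_B) / ((n_A+n_B)^2 * (n_A+n_B-1)) = 4320/1584 = 2.7273.
        SD[R] = 1.6514.
Step 4: Continuity-corrected z = (R + 0.5 - E[R]) / SD[R] = (6 + 0.5 - 7.0000) / 1.6514 = -0.3028.
Step 5: Two-sided p-value via normal approximation = 2*(1 - Phi(|z|)) = 0.762069.
Step 6: alpha = 0.1. fail to reject H0.

R = 6, z = -0.3028, p = 0.762069, fail to reject H0.


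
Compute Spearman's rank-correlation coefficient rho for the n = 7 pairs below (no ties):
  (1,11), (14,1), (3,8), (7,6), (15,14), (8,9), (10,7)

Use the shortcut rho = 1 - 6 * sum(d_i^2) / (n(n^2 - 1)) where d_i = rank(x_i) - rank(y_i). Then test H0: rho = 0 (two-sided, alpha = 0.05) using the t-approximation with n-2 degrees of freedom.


Step 1: Rank x and y separately (midranks; no ties here).
rank(x): 1->1, 14->6, 3->2, 7->3, 15->7, 8->4, 10->5
rank(y): 11->6, 1->1, 8->4, 6->2, 14->7, 9->5, 7->3
Step 2: d_i = R_x(i) - R_y(i); compute d_i^2.
  (1-6)^2=25, (6-1)^2=25, (2-4)^2=4, (3-2)^2=1, (7-7)^2=0, (4-5)^2=1, (5-3)^2=4
sum(d^2) = 60.
Step 3: rho = 1 - 6*60 / (7*(7^2 - 1)) = 1 - 360/336 = -0.071429.
Step 4: Under H0, t = rho * sqrt((n-2)/(1-rho^2)) = -0.1601 ~ t(5).
Step 5: Two-sided p-value from the t-distribution with 5 df = 0.879048.
Step 6: alpha = 0.05. fail to reject H0.

rho = -0.0714, p = 0.879048, fail to reject H0 at alpha = 0.05.


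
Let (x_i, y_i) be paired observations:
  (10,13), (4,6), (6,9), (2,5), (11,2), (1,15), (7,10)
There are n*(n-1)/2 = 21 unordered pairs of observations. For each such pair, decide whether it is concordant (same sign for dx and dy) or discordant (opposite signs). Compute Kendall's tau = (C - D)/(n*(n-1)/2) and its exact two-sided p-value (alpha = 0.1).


Step 1: Enumerate the 21 unordered pairs (i,j) with i<j and classify each by sign(x_j-x_i) * sign(y_j-y_i).
  (1,2):dx=-6,dy=-7->C; (1,3):dx=-4,dy=-4->C; (1,4):dx=-8,dy=-8->C; (1,5):dx=+1,dy=-11->D
  (1,6):dx=-9,dy=+2->D; (1,7):dx=-3,dy=-3->C; (2,3):dx=+2,dy=+3->C; (2,4):dx=-2,dy=-1->C
  (2,5):dx=+7,dy=-4->D; (2,6):dx=-3,dy=+9->D; (2,7):dx=+3,dy=+4->C; (3,4):dx=-4,dy=-4->C
  (3,5):dx=+5,dy=-7->D; (3,6):dx=-5,dy=+6->D; (3,7):dx=+1,dy=+1->C; (4,5):dx=+9,dy=-3->D
  (4,6):dx=-1,dy=+10->D; (4,7):dx=+5,dy=+5->C; (5,6):dx=-10,dy=+13->D; (5,7):dx=-4,dy=+8->D
  (6,7):dx=+6,dy=-5->D
Step 2: C = 10, D = 11, total pairs = 21.
Step 3: tau = (C - D)/(n(n-1)/2) = (10 - 11)/21 = -0.047619.
Step 4: Exact two-sided p-value (enumerate n! = 5040 permutations of y under H0): p = 1.000000.
Step 5: alpha = 0.1. fail to reject H0.

tau_b = -0.0476 (C=10, D=11), p = 1.000000, fail to reject H0.


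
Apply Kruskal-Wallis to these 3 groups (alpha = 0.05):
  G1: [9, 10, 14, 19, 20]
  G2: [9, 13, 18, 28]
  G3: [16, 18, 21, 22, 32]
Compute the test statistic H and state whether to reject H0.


Step 1: Combine all N = 14 observations and assign midranks.
sorted (value, group, rank): (9,G1,1.5), (9,G2,1.5), (10,G1,3), (13,G2,4), (14,G1,5), (16,G3,6), (18,G2,7.5), (18,G3,7.5), (19,G1,9), (20,G1,10), (21,G3,11), (22,G3,12), (28,G2,13), (32,G3,14)
Step 2: Sum ranks within each group.
R_1 = 28.5 (n_1 = 5)
R_2 = 26 (n_2 = 4)
R_3 = 50.5 (n_3 = 5)
Step 3: H = 12/(N(N+1)) * sum(R_i^2/n_i) - 3(N+1)
     = 12/(14*15) * (28.5^2/5 + 26^2/4 + 50.5^2/5) - 3*15
     = 0.057143 * 841.5 - 45
     = 3.085714.
Step 4: Ties present; correction factor C = 1 - 12/(14^3 - 14) = 0.995604. Corrected H = 3.085714 / 0.995604 = 3.099338.
Step 5: Under H0, H ~ chi^2(2); p-value = 0.212318.
Step 6: alpha = 0.05. fail to reject H0.

H = 3.0993, df = 2, p = 0.212318, fail to reject H0.


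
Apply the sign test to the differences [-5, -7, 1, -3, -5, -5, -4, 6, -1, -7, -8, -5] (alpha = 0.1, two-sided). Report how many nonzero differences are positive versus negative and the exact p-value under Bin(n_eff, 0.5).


Step 1: Discard zero differences. Original n = 12; n_eff = number of nonzero differences = 12.
Nonzero differences (with sign): -5, -7, +1, -3, -5, -5, -4, +6, -1, -7, -8, -5
Step 2: Count signs: positive = 2, negative = 10.
Step 3: Under H0: P(positive) = 0.5, so the number of positives S ~ Bin(12, 0.5).
Step 4: Two-sided exact p-value = sum of Bin(12,0.5) probabilities at or below the observed probability = 0.038574.
Step 5: alpha = 0.1. reject H0.

n_eff = 12, pos = 2, neg = 10, p = 0.038574, reject H0.


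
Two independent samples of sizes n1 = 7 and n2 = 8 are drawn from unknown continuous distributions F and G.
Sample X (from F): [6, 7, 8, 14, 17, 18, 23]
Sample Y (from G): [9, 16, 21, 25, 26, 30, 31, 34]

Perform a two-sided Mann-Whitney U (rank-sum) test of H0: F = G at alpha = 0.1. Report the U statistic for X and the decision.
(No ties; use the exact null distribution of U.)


Step 1: Combine and sort all 15 observations; assign midranks.
sorted (value, group): (6,X), (7,X), (8,X), (9,Y), (14,X), (16,Y), (17,X), (18,X), (21,Y), (23,X), (25,Y), (26,Y), (30,Y), (31,Y), (34,Y)
ranks: 6->1, 7->2, 8->3, 9->4, 14->5, 16->6, 17->7, 18->8, 21->9, 23->10, 25->11, 26->12, 30->13, 31->14, 34->15
Step 2: Rank sum for X: R1 = 1 + 2 + 3 + 5 + 7 + 8 + 10 = 36.
Step 3: U_X = R1 - n1(n1+1)/2 = 36 - 7*8/2 = 36 - 28 = 8.
       U_Y = n1*n2 - U_X = 56 - 8 = 48.
Step 4: No ties, so the exact null distribution of U (based on enumerating the C(15,7) = 6435 equally likely rank assignments) gives the two-sided p-value.
Step 5: p-value = 0.020513; compare to alpha = 0.1. reject H0.

U_X = 8, p = 0.020513, reject H0 at alpha = 0.1.


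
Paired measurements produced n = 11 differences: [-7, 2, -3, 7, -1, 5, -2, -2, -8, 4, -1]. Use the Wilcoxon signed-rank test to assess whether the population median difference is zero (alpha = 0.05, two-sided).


Step 1: Drop any zero differences (none here) and take |d_i|.
|d| = [7, 2, 3, 7, 1, 5, 2, 2, 8, 4, 1]
Step 2: Midrank |d_i| (ties get averaged ranks).
ranks: |7|->9.5, |2|->4, |3|->6, |7|->9.5, |1|->1.5, |5|->8, |2|->4, |2|->4, |8|->11, |4|->7, |1|->1.5
Step 3: Attach original signs; sum ranks with positive sign and with negative sign.
W+ = 4 + 9.5 + 8 + 7 = 28.5
W- = 9.5 + 6 + 1.5 + 4 + 4 + 11 + 1.5 = 37.5
(Check: W+ + W- = 66 should equal n(n+1)/2 = 66.)
Step 4: Test statistic W = min(W+, W-) = 28.5.
Step 5: Ties in |d|, so use the tie-corrected normal approximation.
        E[W] = n(n+1)/4 = 11*12/4 = 33.
        Tie groups: |d|=1 (t=2), |d|=2 (t=3), |d|=7 (t=2); sum(t^3 - t) = 36.
        Var[W] = n(n+1)(2n+1)/24 - sum(t^3-t)/48 = 3036/24 - 36/48 = 125.75.
        z = (W - E[W]) / sqrt(Var[W]) = (28.5 - 33) / 11.2138 = -0.4013.
        Two-sided p = 2*Phi(z) = 0.688207.
Step 6: alpha = 0.05. fail to reject H0.

W+ = 28.5, W- = 37.5, W = min = 28.5, p = 0.688207, fail to reject H0.


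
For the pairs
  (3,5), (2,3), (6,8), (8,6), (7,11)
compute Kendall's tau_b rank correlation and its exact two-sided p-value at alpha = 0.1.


Step 1: Enumerate the 10 unordered pairs (i,j) with i<j and classify each by sign(x_j-x_i) * sign(y_j-y_i).
  (1,2):dx=-1,dy=-2->C; (1,3):dx=+3,dy=+3->C; (1,4):dx=+5,dy=+1->C; (1,5):dx=+4,dy=+6->C
  (2,3):dx=+4,dy=+5->C; (2,4):dx=+6,dy=+3->C; (2,5):dx=+5,dy=+8->C; (3,4):dx=+2,dy=-2->D
  (3,5):dx=+1,dy=+3->C; (4,5):dx=-1,dy=+5->D
Step 2: C = 8, D = 2, total pairs = 10.
Step 3: tau = (C - D)/(n(n-1)/2) = (8 - 2)/10 = 0.600000.
Step 4: Exact two-sided p-value (enumerate n! = 120 permutations of y under H0): p = 0.233333.
Step 5: alpha = 0.1. fail to reject H0.

tau_b = 0.6000 (C=8, D=2), p = 0.233333, fail to reject H0.


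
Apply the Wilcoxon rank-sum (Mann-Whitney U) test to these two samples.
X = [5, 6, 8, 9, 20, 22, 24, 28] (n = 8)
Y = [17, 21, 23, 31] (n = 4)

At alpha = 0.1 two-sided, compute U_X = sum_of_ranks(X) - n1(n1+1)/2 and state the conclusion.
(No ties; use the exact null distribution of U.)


Step 1: Combine and sort all 12 observations; assign midranks.
sorted (value, group): (5,X), (6,X), (8,X), (9,X), (17,Y), (20,X), (21,Y), (22,X), (23,Y), (24,X), (28,X), (31,Y)
ranks: 5->1, 6->2, 8->3, 9->4, 17->5, 20->6, 21->7, 22->8, 23->9, 24->10, 28->11, 31->12
Step 2: Rank sum for X: R1 = 1 + 2 + 3 + 4 + 6 + 8 + 10 + 11 = 45.
Step 3: U_X = R1 - n1(n1+1)/2 = 45 - 8*9/2 = 45 - 36 = 9.
       U_Y = n1*n2 - U_X = 32 - 9 = 23.
Step 4: No ties, so the exact null distribution of U (based on enumerating the C(12,8) = 495 equally likely rank assignments) gives the two-sided p-value.
Step 5: p-value = 0.282828; compare to alpha = 0.1. fail to reject H0.

U_X = 9, p = 0.282828, fail to reject H0 at alpha = 0.1.


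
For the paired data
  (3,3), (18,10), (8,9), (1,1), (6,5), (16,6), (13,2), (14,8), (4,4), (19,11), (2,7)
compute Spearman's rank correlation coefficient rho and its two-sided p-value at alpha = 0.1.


Step 1: Rank x and y separately (midranks; no ties here).
rank(x): 3->3, 18->10, 8->6, 1->1, 6->5, 16->9, 13->7, 14->8, 4->4, 19->11, 2->2
rank(y): 3->3, 10->10, 9->9, 1->1, 5->5, 6->6, 2->2, 8->8, 4->4, 11->11, 7->7
Step 2: d_i = R_x(i) - R_y(i); compute d_i^2.
  (3-3)^2=0, (10-10)^2=0, (6-9)^2=9, (1-1)^2=0, (5-5)^2=0, (9-6)^2=9, (7-2)^2=25, (8-8)^2=0, (4-4)^2=0, (11-11)^2=0, (2-7)^2=25
sum(d^2) = 68.
Step 3: rho = 1 - 6*68 / (11*(11^2 - 1)) = 1 - 408/1320 = 0.690909.
Step 4: Under H0, t = rho * sqrt((n-2)/(1-rho^2)) = 2.8671 ~ t(9).
Step 5: Two-sided p-value from the t-distribution with 9 df = 0.018565.
Step 6: alpha = 0.1. reject H0.

rho = 0.6909, p = 0.018565, reject H0 at alpha = 0.1.


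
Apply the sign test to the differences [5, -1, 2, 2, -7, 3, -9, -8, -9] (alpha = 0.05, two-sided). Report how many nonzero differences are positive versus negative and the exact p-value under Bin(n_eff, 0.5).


Step 1: Discard zero differences. Original n = 9; n_eff = number of nonzero differences = 9.
Nonzero differences (with sign): +5, -1, +2, +2, -7, +3, -9, -8, -9
Step 2: Count signs: positive = 4, negative = 5.
Step 3: Under H0: P(positive) = 0.5, so the number of positives S ~ Bin(9, 0.5).
Step 4: Two-sided exact p-value = sum of Bin(9,0.5) probabilities at or below the observed probability = 1.000000.
Step 5: alpha = 0.05. fail to reject H0.

n_eff = 9, pos = 4, neg = 5, p = 1.000000, fail to reject H0.


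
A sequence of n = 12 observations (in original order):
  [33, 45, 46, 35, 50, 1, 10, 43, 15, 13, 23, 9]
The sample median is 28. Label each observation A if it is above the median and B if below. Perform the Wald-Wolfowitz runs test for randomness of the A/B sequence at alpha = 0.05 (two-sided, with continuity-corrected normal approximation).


Step 1: Compute median = 28; label A = above, B = below.
Labels in order: AAAAABBABBBB  (n_A = 6, n_B = 6)
Step 2: Count runs R = 4.
Step 3: Under H0 (random ordering), E[R] = 2*n_A*n_B/(n_A+n_B) + 1 = 2*6*6/12 + 1 = 7.0000.
        Var[R] = 2*n_A*n_B*(2*n_A*n_B - n_A - n_B) / ((n_A+n_B)^2 * (n_A+n_B-1)) = 4320/1584 = 2.7273.
        SD[R] = 1.6514.
Step 4: Continuity-corrected z = (R + 0.5 - E[R]) / SD[R] = (4 + 0.5 - 7.0000) / 1.6514 = -1.5138.
Step 5: Two-sided p-value via normal approximation = 2*(1 - Phi(|z|)) = 0.130070.
Step 6: alpha = 0.05. fail to reject H0.

R = 4, z = -1.5138, p = 0.130070, fail to reject H0.


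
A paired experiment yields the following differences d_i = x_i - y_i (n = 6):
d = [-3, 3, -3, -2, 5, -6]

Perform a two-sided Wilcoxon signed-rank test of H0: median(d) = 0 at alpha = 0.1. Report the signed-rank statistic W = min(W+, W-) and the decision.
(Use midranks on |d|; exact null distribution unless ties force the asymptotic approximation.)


Step 1: Drop any zero differences (none here) and take |d_i|.
|d| = [3, 3, 3, 2, 5, 6]
Step 2: Midrank |d_i| (ties get averaged ranks).
ranks: |3|->3, |3|->3, |3|->3, |2|->1, |5|->5, |6|->6
Step 3: Attach original signs; sum ranks with positive sign and with negative sign.
W+ = 3 + 5 = 8
W- = 3 + 3 + 1 + 6 = 13
(Check: W+ + W- = 21 should equal n(n+1)/2 = 21.)
Step 4: Test statistic W = min(W+, W-) = 8.
Step 5: Ties in |d|, so use the tie-corrected normal approximation.
        E[W] = n(n+1)/4 = 6*7/4 = 10.5.
        Tie groups: |d|=3 (t=3); sum(t^3 - t) = 24.
        Var[W] = n(n+1)(2n+1)/24 - sum(t^3-t)/48 = 546/24 - 24/48 = 22.25.
        z = (W - E[W]) / sqrt(Var[W]) = (8 - 10.5) / 4.7170 = -0.5300.
        Two-sided p = 2*Phi(z) = 0.596113.
Step 6: alpha = 0.1. fail to reject H0.

W+ = 8, W- = 13, W = min = 8, p = 0.596113, fail to reject H0.


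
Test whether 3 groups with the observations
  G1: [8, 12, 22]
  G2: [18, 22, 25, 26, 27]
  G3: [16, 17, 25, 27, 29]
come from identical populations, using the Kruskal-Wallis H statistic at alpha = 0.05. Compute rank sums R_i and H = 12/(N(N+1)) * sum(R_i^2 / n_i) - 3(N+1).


Step 1: Combine all N = 13 observations and assign midranks.
sorted (value, group, rank): (8,G1,1), (12,G1,2), (16,G3,3), (17,G3,4), (18,G2,5), (22,G1,6.5), (22,G2,6.5), (25,G2,8.5), (25,G3,8.5), (26,G2,10), (27,G2,11.5), (27,G3,11.5), (29,G3,13)
Step 2: Sum ranks within each group.
R_1 = 9.5 (n_1 = 3)
R_2 = 41.5 (n_2 = 5)
R_3 = 40 (n_3 = 5)
Step 3: H = 12/(N(N+1)) * sum(R_i^2/n_i) - 3(N+1)
     = 12/(13*14) * (9.5^2/3 + 41.5^2/5 + 40^2/5) - 3*14
     = 0.065934 * 694.533 - 42
     = 3.793407.
Step 4: Ties present; correction factor C = 1 - 18/(13^3 - 13) = 0.991758. Corrected H = 3.793407 / 0.991758 = 3.824931.
Step 5: Under H0, H ~ chi^2(2); p-value = 0.147716.
Step 6: alpha = 0.05. fail to reject H0.

H = 3.8249, df = 2, p = 0.147716, fail to reject H0.


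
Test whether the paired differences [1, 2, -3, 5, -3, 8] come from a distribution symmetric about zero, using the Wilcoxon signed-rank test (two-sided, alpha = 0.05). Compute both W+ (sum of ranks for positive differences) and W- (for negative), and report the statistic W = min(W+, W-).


Step 1: Drop any zero differences (none here) and take |d_i|.
|d| = [1, 2, 3, 5, 3, 8]
Step 2: Midrank |d_i| (ties get averaged ranks).
ranks: |1|->1, |2|->2, |3|->3.5, |5|->5, |3|->3.5, |8|->6
Step 3: Attach original signs; sum ranks with positive sign and with negative sign.
W+ = 1 + 2 + 5 + 6 = 14
W- = 3.5 + 3.5 = 7
(Check: W+ + W- = 21 should equal n(n+1)/2 = 21.)
Step 4: Test statistic W = min(W+, W-) = 7.
Step 5: Ties in |d|, so use the tie-corrected normal approximation.
        E[W] = n(n+1)/4 = 6*7/4 = 10.5.
        Tie groups: |d|=3 (t=2); sum(t^3 - t) = 6.
        Var[W] = n(n+1)(2n+1)/24 - sum(t^3-t)/48 = 546/24 - 6/48 = 22.625.
        z = (W - E[W]) / sqrt(Var[W]) = (7 - 10.5) / 4.7566 = -0.7358.
        Two-sided p = 2*Phi(z) = 0.461838.
Step 6: alpha = 0.05. fail to reject H0.

W+ = 14, W- = 7, W = min = 7, p = 0.461838, fail to reject H0.


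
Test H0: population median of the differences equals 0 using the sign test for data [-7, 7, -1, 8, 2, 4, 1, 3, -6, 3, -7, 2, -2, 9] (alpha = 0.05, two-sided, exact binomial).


Step 1: Discard zero differences. Original n = 14; n_eff = number of nonzero differences = 14.
Nonzero differences (with sign): -7, +7, -1, +8, +2, +4, +1, +3, -6, +3, -7, +2, -2, +9
Step 2: Count signs: positive = 9, negative = 5.
Step 3: Under H0: P(positive) = 0.5, so the number of positives S ~ Bin(14, 0.5).
Step 4: Two-sided exact p-value = sum of Bin(14,0.5) probabilities at or below the observed probability = 0.423950.
Step 5: alpha = 0.05. fail to reject H0.

n_eff = 14, pos = 9, neg = 5, p = 0.423950, fail to reject H0.


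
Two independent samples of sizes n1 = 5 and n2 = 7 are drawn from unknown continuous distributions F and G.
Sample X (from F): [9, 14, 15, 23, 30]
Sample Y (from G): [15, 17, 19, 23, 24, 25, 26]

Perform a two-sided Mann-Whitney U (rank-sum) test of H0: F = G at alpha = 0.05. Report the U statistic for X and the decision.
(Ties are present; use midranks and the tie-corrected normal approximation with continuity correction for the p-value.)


Step 1: Combine and sort all 12 observations; assign midranks.
sorted (value, group): (9,X), (14,X), (15,X), (15,Y), (17,Y), (19,Y), (23,X), (23,Y), (24,Y), (25,Y), (26,Y), (30,X)
ranks: 9->1, 14->2, 15->3.5, 15->3.5, 17->5, 19->6, 23->7.5, 23->7.5, 24->9, 25->10, 26->11, 30->12
Step 2: Rank sum for X: R1 = 1 + 2 + 3.5 + 7.5 + 12 = 26.
Step 3: U_X = R1 - n1(n1+1)/2 = 26 - 5*6/2 = 26 - 15 = 11.
       U_Y = n1*n2 - U_X = 35 - 11 = 24.
Step 4: Ties are present, so use the tie-corrected normal approximation (with continuity correction) for the p-value.
Step 5: p-value = 0.328162; compare to alpha = 0.05. fail to reject H0.

U_X = 11, p = 0.328162, fail to reject H0 at alpha = 0.05.


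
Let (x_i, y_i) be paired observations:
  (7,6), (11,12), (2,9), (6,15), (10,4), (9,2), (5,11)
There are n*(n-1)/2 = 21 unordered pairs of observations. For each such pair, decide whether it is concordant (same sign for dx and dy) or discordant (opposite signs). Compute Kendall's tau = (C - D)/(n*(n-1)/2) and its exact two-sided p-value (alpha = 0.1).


Step 1: Enumerate the 21 unordered pairs (i,j) with i<j and classify each by sign(x_j-x_i) * sign(y_j-y_i).
  (1,2):dx=+4,dy=+6->C; (1,3):dx=-5,dy=+3->D; (1,4):dx=-1,dy=+9->D; (1,5):dx=+3,dy=-2->D
  (1,6):dx=+2,dy=-4->D; (1,7):dx=-2,dy=+5->D; (2,3):dx=-9,dy=-3->C; (2,4):dx=-5,dy=+3->D
  (2,5):dx=-1,dy=-8->C; (2,6):dx=-2,dy=-10->C; (2,7):dx=-6,dy=-1->C; (3,4):dx=+4,dy=+6->C
  (3,5):dx=+8,dy=-5->D; (3,6):dx=+7,dy=-7->D; (3,7):dx=+3,dy=+2->C; (4,5):dx=+4,dy=-11->D
  (4,6):dx=+3,dy=-13->D; (4,7):dx=-1,dy=-4->C; (5,6):dx=-1,dy=-2->C; (5,7):dx=-5,dy=+7->D
  (6,7):dx=-4,dy=+9->D
Step 2: C = 9, D = 12, total pairs = 21.
Step 3: tau = (C - D)/(n(n-1)/2) = (9 - 12)/21 = -0.142857.
Step 4: Exact two-sided p-value (enumerate n! = 5040 permutations of y under H0): p = 0.772619.
Step 5: alpha = 0.1. fail to reject H0.

tau_b = -0.1429 (C=9, D=12), p = 0.772619, fail to reject H0.


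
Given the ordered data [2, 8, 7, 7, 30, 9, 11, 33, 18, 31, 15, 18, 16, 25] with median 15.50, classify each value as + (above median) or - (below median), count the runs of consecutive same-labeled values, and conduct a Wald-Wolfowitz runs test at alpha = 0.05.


Step 1: Compute median = 15.50; label A = above, B = below.
Labels in order: BBBBABBAAABAAA  (n_A = 7, n_B = 7)
Step 2: Count runs R = 6.
Step 3: Under H0 (random ordering), E[R] = 2*n_A*n_B/(n_A+n_B) + 1 = 2*7*7/14 + 1 = 8.0000.
        Var[R] = 2*n_A*n_B*(2*n_A*n_B - n_A - n_B) / ((n_A+n_B)^2 * (n_A+n_B-1)) = 8232/2548 = 3.2308.
        SD[R] = 1.7974.
Step 4: Continuity-corrected z = (R + 0.5 - E[R]) / SD[R] = (6 + 0.5 - 8.0000) / 1.7974 = -0.8345.
Step 5: Two-sided p-value via normal approximation = 2*(1 - Phi(|z|)) = 0.403986.
Step 6: alpha = 0.05. fail to reject H0.

R = 6, z = -0.8345, p = 0.403986, fail to reject H0.


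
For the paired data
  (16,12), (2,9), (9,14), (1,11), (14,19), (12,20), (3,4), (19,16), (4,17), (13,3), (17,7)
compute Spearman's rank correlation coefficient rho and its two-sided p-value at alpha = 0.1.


Step 1: Rank x and y separately (midranks; no ties here).
rank(x): 16->9, 2->2, 9->5, 1->1, 14->8, 12->6, 3->3, 19->11, 4->4, 13->7, 17->10
rank(y): 12->6, 9->4, 14->7, 11->5, 19->10, 20->11, 4->2, 16->8, 17->9, 3->1, 7->3
Step 2: d_i = R_x(i) - R_y(i); compute d_i^2.
  (9-6)^2=9, (2-4)^2=4, (5-7)^2=4, (1-5)^2=16, (8-10)^2=4, (6-11)^2=25, (3-2)^2=1, (11-8)^2=9, (4-9)^2=25, (7-1)^2=36, (10-3)^2=49
sum(d^2) = 182.
Step 3: rho = 1 - 6*182 / (11*(11^2 - 1)) = 1 - 1092/1320 = 0.172727.
Step 4: Under H0, t = rho * sqrt((n-2)/(1-rho^2)) = 0.5261 ~ t(9).
Step 5: Two-sided p-value from the t-distribution with 9 df = 0.611542.
Step 6: alpha = 0.1. fail to reject H0.

rho = 0.1727, p = 0.611542, fail to reject H0 at alpha = 0.1.


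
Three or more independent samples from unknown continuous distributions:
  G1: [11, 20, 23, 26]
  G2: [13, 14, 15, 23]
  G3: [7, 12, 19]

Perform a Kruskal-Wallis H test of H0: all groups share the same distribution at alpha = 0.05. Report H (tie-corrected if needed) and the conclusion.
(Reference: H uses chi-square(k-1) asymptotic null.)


Step 1: Combine all N = 11 observations and assign midranks.
sorted (value, group, rank): (7,G3,1), (11,G1,2), (12,G3,3), (13,G2,4), (14,G2,5), (15,G2,6), (19,G3,7), (20,G1,8), (23,G1,9.5), (23,G2,9.5), (26,G1,11)
Step 2: Sum ranks within each group.
R_1 = 30.5 (n_1 = 4)
R_2 = 24.5 (n_2 = 4)
R_3 = 11 (n_3 = 3)
Step 3: H = 12/(N(N+1)) * sum(R_i^2/n_i) - 3(N+1)
     = 12/(11*12) * (30.5^2/4 + 24.5^2/4 + 11^2/3) - 3*12
     = 0.090909 * 422.958 - 36
     = 2.450758.
Step 4: Ties present; correction factor C = 1 - 6/(11^3 - 11) = 0.995455. Corrected H = 2.450758 / 0.995455 = 2.461948.
Step 5: Under H0, H ~ chi^2(2); p-value = 0.292008.
Step 6: alpha = 0.05. fail to reject H0.

H = 2.4619, df = 2, p = 0.292008, fail to reject H0.


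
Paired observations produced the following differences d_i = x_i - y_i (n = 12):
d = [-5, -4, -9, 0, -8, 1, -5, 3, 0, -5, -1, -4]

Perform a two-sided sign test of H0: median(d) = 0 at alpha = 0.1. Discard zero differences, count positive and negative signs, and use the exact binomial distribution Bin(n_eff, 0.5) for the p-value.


Step 1: Discard zero differences. Original n = 12; n_eff = number of nonzero differences = 10.
Nonzero differences (with sign): -5, -4, -9, -8, +1, -5, +3, -5, -1, -4
Step 2: Count signs: positive = 2, negative = 8.
Step 3: Under H0: P(positive) = 0.5, so the number of positives S ~ Bin(10, 0.5).
Step 4: Two-sided exact p-value = sum of Bin(10,0.5) probabilities at or below the observed probability = 0.109375.
Step 5: alpha = 0.1. fail to reject H0.

n_eff = 10, pos = 2, neg = 8, p = 0.109375, fail to reject H0.


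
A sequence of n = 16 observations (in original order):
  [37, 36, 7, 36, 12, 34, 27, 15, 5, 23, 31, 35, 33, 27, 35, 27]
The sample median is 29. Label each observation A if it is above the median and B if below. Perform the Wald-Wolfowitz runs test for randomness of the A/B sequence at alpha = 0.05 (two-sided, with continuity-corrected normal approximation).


Step 1: Compute median = 29; label A = above, B = below.
Labels in order: AABABABBBBAAABAB  (n_A = 8, n_B = 8)
Step 2: Count runs R = 10.
Step 3: Under H0 (random ordering), E[R] = 2*n_A*n_B/(n_A+n_B) + 1 = 2*8*8/16 + 1 = 9.0000.
        Var[R] = 2*n_A*n_B*(2*n_A*n_B - n_A - n_B) / ((n_A+n_B)^2 * (n_A+n_B-1)) = 14336/3840 = 3.7333.
        SD[R] = 1.9322.
Step 4: Continuity-corrected z = (R - 0.5 - E[R]) / SD[R] = (10 - 0.5 - 9.0000) / 1.9322 = 0.2588.
Step 5: Two-sided p-value via normal approximation = 2*(1 - Phi(|z|)) = 0.795809.
Step 6: alpha = 0.05. fail to reject H0.

R = 10, z = 0.2588, p = 0.795809, fail to reject H0.


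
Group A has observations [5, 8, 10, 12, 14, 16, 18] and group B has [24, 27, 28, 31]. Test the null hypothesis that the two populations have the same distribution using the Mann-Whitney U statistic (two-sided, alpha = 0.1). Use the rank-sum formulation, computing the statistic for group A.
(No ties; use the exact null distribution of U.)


Step 1: Combine and sort all 11 observations; assign midranks.
sorted (value, group): (5,X), (8,X), (10,X), (12,X), (14,X), (16,X), (18,X), (24,Y), (27,Y), (28,Y), (31,Y)
ranks: 5->1, 8->2, 10->3, 12->4, 14->5, 16->6, 18->7, 24->8, 27->9, 28->10, 31->11
Step 2: Rank sum for X: R1 = 1 + 2 + 3 + 4 + 5 + 6 + 7 = 28.
Step 3: U_X = R1 - n1(n1+1)/2 = 28 - 7*8/2 = 28 - 28 = 0.
       U_Y = n1*n2 - U_X = 28 - 0 = 28.
Step 4: No ties, so the exact null distribution of U (based on enumerating the C(11,7) = 330 equally likely rank assignments) gives the two-sided p-value.
Step 5: p-value = 0.006061; compare to alpha = 0.1. reject H0.

U_X = 0, p = 0.006061, reject H0 at alpha = 0.1.


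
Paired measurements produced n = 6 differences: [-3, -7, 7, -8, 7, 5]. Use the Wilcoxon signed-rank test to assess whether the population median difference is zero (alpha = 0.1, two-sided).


Step 1: Drop any zero differences (none here) and take |d_i|.
|d| = [3, 7, 7, 8, 7, 5]
Step 2: Midrank |d_i| (ties get averaged ranks).
ranks: |3|->1, |7|->4, |7|->4, |8|->6, |7|->4, |5|->2
Step 3: Attach original signs; sum ranks with positive sign and with negative sign.
W+ = 4 + 4 + 2 = 10
W- = 1 + 4 + 6 = 11
(Check: W+ + W- = 21 should equal n(n+1)/2 = 21.)
Step 4: Test statistic W = min(W+, W-) = 10.
Step 5: Ties in |d|, so use the tie-corrected normal approximation.
        E[W] = n(n+1)/4 = 6*7/4 = 10.5.
        Tie groups: |d|=7 (t=3); sum(t^3 - t) = 24.
        Var[W] = n(n+1)(2n+1)/24 - sum(t^3-t)/48 = 546/24 - 24/48 = 22.25.
        z = (W - E[W]) / sqrt(Var[W]) = (10 - 10.5) / 4.7170 = -0.1060.
        Two-sided p = 2*Phi(z) = 0.915583.
Step 6: alpha = 0.1. fail to reject H0.

W+ = 10, W- = 11, W = min = 10, p = 0.915583, fail to reject H0.


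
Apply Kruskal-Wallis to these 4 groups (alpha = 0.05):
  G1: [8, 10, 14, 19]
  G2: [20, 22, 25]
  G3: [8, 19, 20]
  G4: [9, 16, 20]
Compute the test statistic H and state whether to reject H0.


Step 1: Combine all N = 13 observations and assign midranks.
sorted (value, group, rank): (8,G1,1.5), (8,G3,1.5), (9,G4,3), (10,G1,4), (14,G1,5), (16,G4,6), (19,G1,7.5), (19,G3,7.5), (20,G2,10), (20,G3,10), (20,G4,10), (22,G2,12), (25,G2,13)
Step 2: Sum ranks within each group.
R_1 = 18 (n_1 = 4)
R_2 = 35 (n_2 = 3)
R_3 = 19 (n_3 = 3)
R_4 = 19 (n_4 = 3)
Step 3: H = 12/(N(N+1)) * sum(R_i^2/n_i) - 3(N+1)
     = 12/(13*14) * (18^2/4 + 35^2/3 + 19^2/3 + 19^2/3) - 3*14
     = 0.065934 * 730 - 42
     = 6.131868.
Step 4: Ties present; correction factor C = 1 - 36/(13^3 - 13) = 0.983516. Corrected H = 6.131868 / 0.983516 = 6.234637.
Step 5: Under H0, H ~ chi^2(3); p-value = 0.100736.
Step 6: alpha = 0.05. fail to reject H0.

H = 6.2346, df = 3, p = 0.100736, fail to reject H0.


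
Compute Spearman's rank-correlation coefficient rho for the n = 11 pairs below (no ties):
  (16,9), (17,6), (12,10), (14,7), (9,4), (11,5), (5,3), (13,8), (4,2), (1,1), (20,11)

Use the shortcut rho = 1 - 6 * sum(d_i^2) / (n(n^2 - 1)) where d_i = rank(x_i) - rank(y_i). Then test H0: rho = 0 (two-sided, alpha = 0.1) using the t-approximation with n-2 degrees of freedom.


Step 1: Rank x and y separately (midranks; no ties here).
rank(x): 16->9, 17->10, 12->6, 14->8, 9->4, 11->5, 5->3, 13->7, 4->2, 1->1, 20->11
rank(y): 9->9, 6->6, 10->10, 7->7, 4->4, 5->5, 3->3, 8->8, 2->2, 1->1, 11->11
Step 2: d_i = R_x(i) - R_y(i); compute d_i^2.
  (9-9)^2=0, (10-6)^2=16, (6-10)^2=16, (8-7)^2=1, (4-4)^2=0, (5-5)^2=0, (3-3)^2=0, (7-8)^2=1, (2-2)^2=0, (1-1)^2=0, (11-11)^2=0
sum(d^2) = 34.
Step 3: rho = 1 - 6*34 / (11*(11^2 - 1)) = 1 - 204/1320 = 0.845455.
Step 4: Under H0, t = rho * sqrt((n-2)/(1-rho^2)) = 4.7493 ~ t(9).
Step 5: Two-sided p-value from the t-distribution with 9 df = 0.001045.
Step 6: alpha = 0.1. reject H0.

rho = 0.8455, p = 0.001045, reject H0 at alpha = 0.1.


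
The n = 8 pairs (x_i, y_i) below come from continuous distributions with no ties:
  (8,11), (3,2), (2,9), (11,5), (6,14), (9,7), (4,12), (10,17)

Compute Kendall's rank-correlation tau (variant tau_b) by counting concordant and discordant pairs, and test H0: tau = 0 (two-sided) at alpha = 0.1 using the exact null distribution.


Step 1: Enumerate the 28 unordered pairs (i,j) with i<j and classify each by sign(x_j-x_i) * sign(y_j-y_i).
  (1,2):dx=-5,dy=-9->C; (1,3):dx=-6,dy=-2->C; (1,4):dx=+3,dy=-6->D; (1,5):dx=-2,dy=+3->D
  (1,6):dx=+1,dy=-4->D; (1,7):dx=-4,dy=+1->D; (1,8):dx=+2,dy=+6->C; (2,3):dx=-1,dy=+7->D
  (2,4):dx=+8,dy=+3->C; (2,5):dx=+3,dy=+12->C; (2,6):dx=+6,dy=+5->C; (2,7):dx=+1,dy=+10->C
  (2,8):dx=+7,dy=+15->C; (3,4):dx=+9,dy=-4->D; (3,5):dx=+4,dy=+5->C; (3,6):dx=+7,dy=-2->D
  (3,7):dx=+2,dy=+3->C; (3,8):dx=+8,dy=+8->C; (4,5):dx=-5,dy=+9->D; (4,6):dx=-2,dy=+2->D
  (4,7):dx=-7,dy=+7->D; (4,8):dx=-1,dy=+12->D; (5,6):dx=+3,dy=-7->D; (5,7):dx=-2,dy=-2->C
  (5,8):dx=+4,dy=+3->C; (6,7):dx=-5,dy=+5->D; (6,8):dx=+1,dy=+10->C; (7,8):dx=+6,dy=+5->C
Step 2: C = 15, D = 13, total pairs = 28.
Step 3: tau = (C - D)/(n(n-1)/2) = (15 - 13)/28 = 0.071429.
Step 4: Exact two-sided p-value (enumerate n! = 40320 permutations of y under H0): p = 0.904861.
Step 5: alpha = 0.1. fail to reject H0.

tau_b = 0.0714 (C=15, D=13), p = 0.904861, fail to reject H0.


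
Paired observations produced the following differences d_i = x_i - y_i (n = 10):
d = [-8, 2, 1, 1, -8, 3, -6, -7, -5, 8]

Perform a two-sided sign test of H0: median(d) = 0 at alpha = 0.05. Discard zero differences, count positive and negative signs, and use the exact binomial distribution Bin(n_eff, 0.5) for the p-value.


Step 1: Discard zero differences. Original n = 10; n_eff = number of nonzero differences = 10.
Nonzero differences (with sign): -8, +2, +1, +1, -8, +3, -6, -7, -5, +8
Step 2: Count signs: positive = 5, negative = 5.
Step 3: Under H0: P(positive) = 0.5, so the number of positives S ~ Bin(10, 0.5).
Step 4: Two-sided exact p-value = sum of Bin(10,0.5) probabilities at or below the observed probability = 1.000000.
Step 5: alpha = 0.05. fail to reject H0.

n_eff = 10, pos = 5, neg = 5, p = 1.000000, fail to reject H0.


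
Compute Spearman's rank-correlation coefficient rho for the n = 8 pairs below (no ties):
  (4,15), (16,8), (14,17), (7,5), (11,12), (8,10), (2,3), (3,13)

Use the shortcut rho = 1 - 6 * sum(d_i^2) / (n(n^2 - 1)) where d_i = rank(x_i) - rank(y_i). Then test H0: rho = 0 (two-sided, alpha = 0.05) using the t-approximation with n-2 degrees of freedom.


Step 1: Rank x and y separately (midranks; no ties here).
rank(x): 4->3, 16->8, 14->7, 7->4, 11->6, 8->5, 2->1, 3->2
rank(y): 15->7, 8->3, 17->8, 5->2, 12->5, 10->4, 3->1, 13->6
Step 2: d_i = R_x(i) - R_y(i); compute d_i^2.
  (3-7)^2=16, (8-3)^2=25, (7-8)^2=1, (4-2)^2=4, (6-5)^2=1, (5-4)^2=1, (1-1)^2=0, (2-6)^2=16
sum(d^2) = 64.
Step 3: rho = 1 - 6*64 / (8*(8^2 - 1)) = 1 - 384/504 = 0.238095.
Step 4: Under H0, t = rho * sqrt((n-2)/(1-rho^2)) = 0.6005 ~ t(6).
Step 5: Two-sided p-value from the t-distribution with 6 df = 0.570156.
Step 6: alpha = 0.05. fail to reject H0.

rho = 0.2381, p = 0.570156, fail to reject H0 at alpha = 0.05.


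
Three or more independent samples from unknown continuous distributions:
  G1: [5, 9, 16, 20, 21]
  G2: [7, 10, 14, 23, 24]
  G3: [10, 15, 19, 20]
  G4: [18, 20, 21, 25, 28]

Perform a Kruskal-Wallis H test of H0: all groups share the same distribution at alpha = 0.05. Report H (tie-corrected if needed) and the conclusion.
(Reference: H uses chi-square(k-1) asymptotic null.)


Step 1: Combine all N = 19 observations and assign midranks.
sorted (value, group, rank): (5,G1,1), (7,G2,2), (9,G1,3), (10,G2,4.5), (10,G3,4.5), (14,G2,6), (15,G3,7), (16,G1,8), (18,G4,9), (19,G3,10), (20,G1,12), (20,G3,12), (20,G4,12), (21,G1,14.5), (21,G4,14.5), (23,G2,16), (24,G2,17), (25,G4,18), (28,G4,19)
Step 2: Sum ranks within each group.
R_1 = 38.5 (n_1 = 5)
R_2 = 45.5 (n_2 = 5)
R_3 = 33.5 (n_3 = 4)
R_4 = 72.5 (n_4 = 5)
Step 3: H = 12/(N(N+1)) * sum(R_i^2/n_i) - 3(N+1)
     = 12/(19*20) * (38.5^2/5 + 45.5^2/5 + 33.5^2/4 + 72.5^2/5) - 3*20
     = 0.031579 * 2042.31 - 60
     = 4.494079.
Step 4: Ties present; correction factor C = 1 - 36/(19^3 - 19) = 0.994737. Corrected H = 4.494079 / 0.994737 = 4.517857.
Step 5: Under H0, H ~ chi^2(3); p-value = 0.210703.
Step 6: alpha = 0.05. fail to reject H0.

H = 4.5179, df = 3, p = 0.210703, fail to reject H0.


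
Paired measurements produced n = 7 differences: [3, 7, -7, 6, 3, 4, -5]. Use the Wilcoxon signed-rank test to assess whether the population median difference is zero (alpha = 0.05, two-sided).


Step 1: Drop any zero differences (none here) and take |d_i|.
|d| = [3, 7, 7, 6, 3, 4, 5]
Step 2: Midrank |d_i| (ties get averaged ranks).
ranks: |3|->1.5, |7|->6.5, |7|->6.5, |6|->5, |3|->1.5, |4|->3, |5|->4
Step 3: Attach original signs; sum ranks with positive sign and with negative sign.
W+ = 1.5 + 6.5 + 5 + 1.5 + 3 = 17.5
W- = 6.5 + 4 = 10.5
(Check: W+ + W- = 28 should equal n(n+1)/2 = 28.)
Step 4: Test statistic W = min(W+, W-) = 10.5.
Step 5: Ties in |d|, so use the tie-corrected normal approximation.
        E[W] = n(n+1)/4 = 7*8/4 = 14.
        Tie groups: |d|=3 (t=2), |d|=7 (t=2); sum(t^3 - t) = 12.
        Var[W] = n(n+1)(2n+1)/24 - sum(t^3-t)/48 = 840/24 - 12/48 = 34.75.
        z = (W - E[W]) / sqrt(Var[W]) = (10.5 - 14) / 5.8949 = -0.5937.
        Two-sided p = 2*Phi(z) = 0.552691.
Step 6: alpha = 0.05. fail to reject H0.

W+ = 17.5, W- = 10.5, W = min = 10.5, p = 0.552691, fail to reject H0.


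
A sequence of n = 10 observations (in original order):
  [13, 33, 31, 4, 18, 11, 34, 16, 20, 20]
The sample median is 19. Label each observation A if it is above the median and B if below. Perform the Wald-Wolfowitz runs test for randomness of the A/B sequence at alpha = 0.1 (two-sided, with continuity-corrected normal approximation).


Step 1: Compute median = 19; label A = above, B = below.
Labels in order: BAABBBABAA  (n_A = 5, n_B = 5)
Step 2: Count runs R = 6.
Step 3: Under H0 (random ordering), E[R] = 2*n_A*n_B/(n_A+n_B) + 1 = 2*5*5/10 + 1 = 6.0000.
        Var[R] = 2*n_A*n_B*(2*n_A*n_B - n_A - n_B) / ((n_A+n_B)^2 * (n_A+n_B-1)) = 2000/900 = 2.2222.
        SD[R] = 1.4907.
Step 4: R = E[R], so z = 0 with no continuity correction.
Step 5: Two-sided p-value via normal approximation = 2*(1 - Phi(|z|)) = 1.000000.
Step 6: alpha = 0.1. fail to reject H0.

R = 6, z = 0.0000, p = 1.000000, fail to reject H0.


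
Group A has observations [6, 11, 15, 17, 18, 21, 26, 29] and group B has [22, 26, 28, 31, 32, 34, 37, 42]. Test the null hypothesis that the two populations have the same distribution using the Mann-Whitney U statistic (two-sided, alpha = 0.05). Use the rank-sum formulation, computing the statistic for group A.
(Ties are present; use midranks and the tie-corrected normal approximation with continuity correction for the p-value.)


Step 1: Combine and sort all 16 observations; assign midranks.
sorted (value, group): (6,X), (11,X), (15,X), (17,X), (18,X), (21,X), (22,Y), (26,X), (26,Y), (28,Y), (29,X), (31,Y), (32,Y), (34,Y), (37,Y), (42,Y)
ranks: 6->1, 11->2, 15->3, 17->4, 18->5, 21->6, 22->7, 26->8.5, 26->8.5, 28->10, 29->11, 31->12, 32->13, 34->14, 37->15, 42->16
Step 2: Rank sum for X: R1 = 1 + 2 + 3 + 4 + 5 + 6 + 8.5 + 11 = 40.5.
Step 3: U_X = R1 - n1(n1+1)/2 = 40.5 - 8*9/2 = 40.5 - 36 = 4.5.
       U_Y = n1*n2 - U_X = 64 - 4.5 = 59.5.
Step 4: Ties are present, so use the tie-corrected normal approximation (with continuity correction) for the p-value.
Step 5: p-value = 0.004545; compare to alpha = 0.05. reject H0.

U_X = 4.5, p = 0.004545, reject H0 at alpha = 0.05.
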